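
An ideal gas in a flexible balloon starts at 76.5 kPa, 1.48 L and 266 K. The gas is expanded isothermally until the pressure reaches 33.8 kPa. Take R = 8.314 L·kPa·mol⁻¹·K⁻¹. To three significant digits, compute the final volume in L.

T constant ⇒ Boyle's law P V = const: T₂ = T₁; V₂ = V₁·(P₁/P₂) = 3.350 L.

V₂ ≈ 3.35 L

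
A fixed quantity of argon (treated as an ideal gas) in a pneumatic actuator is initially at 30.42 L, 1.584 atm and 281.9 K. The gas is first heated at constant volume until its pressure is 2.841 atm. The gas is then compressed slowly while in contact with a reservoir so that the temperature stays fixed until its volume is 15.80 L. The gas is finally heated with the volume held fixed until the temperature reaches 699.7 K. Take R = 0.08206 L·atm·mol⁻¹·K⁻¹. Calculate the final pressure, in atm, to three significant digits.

Isochoric, so P/T is constant: V₂ = V₁; T₂ = T₁·(P₂/P₁) = 505.6 K.
Isothermal, so P V is constant: T₃ = T₂; P₃ = P₂·(V₂/V₃) = 5.470 atm.
Isochoric, so P/T is constant: V₄ = V₃; P₄ = P₃·(T₄/T₃) = 7.570 atm.

P₄ ≈ 7.57 atm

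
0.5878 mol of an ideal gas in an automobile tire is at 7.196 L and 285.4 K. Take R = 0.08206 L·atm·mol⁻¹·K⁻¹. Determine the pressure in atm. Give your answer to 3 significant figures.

PV = nRT ⇒ P = nRT/V = (0.5878 × 0.08206 × 285.4) / 7.196

P ≈ 1.91 atm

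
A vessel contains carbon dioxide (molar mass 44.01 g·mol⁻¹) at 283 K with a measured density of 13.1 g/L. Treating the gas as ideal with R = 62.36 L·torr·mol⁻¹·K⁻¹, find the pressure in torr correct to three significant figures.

P ≈ 5.25e+03 torr

ρ = PM/(RT) ⇒ P = ρRT/M = (13.1 × 62.36 × 283.0) / 44.01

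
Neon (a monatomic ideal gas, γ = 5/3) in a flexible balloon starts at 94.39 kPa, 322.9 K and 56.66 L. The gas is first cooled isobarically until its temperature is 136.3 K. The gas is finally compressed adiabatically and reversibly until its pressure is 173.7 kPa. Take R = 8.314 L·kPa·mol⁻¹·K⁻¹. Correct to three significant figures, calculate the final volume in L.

V₃ ≈ 16.6 L

P constant ⇒ V ∝ T: P₂ = P₁; V₂ = V₁·(T₂/T₁) = 23.92 L.
Adiabatic (γ = 5/3), T V^(γ−1) and P V^γ constant: T₃ = T₂·(P₃/P₂)^((γ−1)/γ) = 174.0 K; V₃ = V₂·(P₂/P₃)^(1/γ) = 16.59 L.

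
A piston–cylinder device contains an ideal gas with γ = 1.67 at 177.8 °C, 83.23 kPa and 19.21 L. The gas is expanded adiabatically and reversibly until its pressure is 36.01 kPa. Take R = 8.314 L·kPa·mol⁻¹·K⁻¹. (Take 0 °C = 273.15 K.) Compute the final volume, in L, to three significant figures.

V₂ ≈ 31.7 L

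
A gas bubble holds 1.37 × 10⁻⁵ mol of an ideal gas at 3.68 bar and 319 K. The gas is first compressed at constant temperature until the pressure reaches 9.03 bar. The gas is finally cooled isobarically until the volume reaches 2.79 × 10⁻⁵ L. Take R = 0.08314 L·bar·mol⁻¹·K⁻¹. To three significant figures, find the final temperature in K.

From PV = nRT: V₁ = nRT₁/P₁ = 9.874e-05 L.
T constant ⇒ Boyle's law P V = const: T₂ = T₁; V₂ = V₁·(P₁/P₂) = 4.024e-05 L.
P constant ⇒ V ∝ T: P₃ = P₂; T₃ = T₂·(V₃/V₂) = 221.2 K.

T₃ ≈ 221 K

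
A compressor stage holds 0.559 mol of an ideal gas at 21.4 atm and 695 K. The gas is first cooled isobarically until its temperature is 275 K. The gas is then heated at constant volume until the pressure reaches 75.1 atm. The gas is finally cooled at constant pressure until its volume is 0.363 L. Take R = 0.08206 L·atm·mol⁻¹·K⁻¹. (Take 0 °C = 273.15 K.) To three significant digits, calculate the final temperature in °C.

T₄ ≈ 321 °C

From PV = nRT: V₁ = nRT₁/P₁ = 1.490 L.
P constant ⇒ V ∝ T: P₂ = P₁; V₂ = V₁·(T₂/T₁) = 0.5895 L.
Isochoric, so P/T is constant: V₃ = V₂; T₃ = T₂·(P₃/P₂) = 965.1 K.
Isobaric, so V/T is constant: P₄ = P₃; T₄ = T₃·(V₄/V₃) = 594.3 K.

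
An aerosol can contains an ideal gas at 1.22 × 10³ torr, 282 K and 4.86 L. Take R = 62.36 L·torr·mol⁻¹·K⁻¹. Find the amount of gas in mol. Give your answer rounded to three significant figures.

n ≈ 0.337 mol

PV = nRT ⇒ n = PV/(RT) = (1.22e+03 × 4.86) / (62.36 × 282)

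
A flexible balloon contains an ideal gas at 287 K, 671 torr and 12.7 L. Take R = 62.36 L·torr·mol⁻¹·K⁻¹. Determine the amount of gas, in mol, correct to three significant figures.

PV = nRT ⇒ n = PV/(RT) = (671 × 12.7) / (62.36 × 287)

n ≈ 0.476 mol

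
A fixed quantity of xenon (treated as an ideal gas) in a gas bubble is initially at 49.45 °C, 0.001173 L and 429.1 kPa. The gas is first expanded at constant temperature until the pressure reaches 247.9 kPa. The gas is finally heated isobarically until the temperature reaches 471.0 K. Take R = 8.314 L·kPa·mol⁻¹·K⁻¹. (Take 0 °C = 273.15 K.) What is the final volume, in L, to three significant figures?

Convert: T₁ = 322.6 K.
Isothermal, so P V is constant: T₂ = T₁; V₂ = V₁·(P₁/P₂) = 0.002030 L.
Isobaric, so V/T is constant: P₃ = P₂; V₃ = V₂·(T₃/T₂) = 0.002964 L.

V₃ ≈ 0.00296 L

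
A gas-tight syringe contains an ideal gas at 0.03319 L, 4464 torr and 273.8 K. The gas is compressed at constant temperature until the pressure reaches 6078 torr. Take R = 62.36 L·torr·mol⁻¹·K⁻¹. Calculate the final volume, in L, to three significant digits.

V₂ ≈ 0.0244 L

Isothermal, so P V is constant: T₂ = T₁; V₂ = V₁·(P₁/P₂) = 0.02438 L.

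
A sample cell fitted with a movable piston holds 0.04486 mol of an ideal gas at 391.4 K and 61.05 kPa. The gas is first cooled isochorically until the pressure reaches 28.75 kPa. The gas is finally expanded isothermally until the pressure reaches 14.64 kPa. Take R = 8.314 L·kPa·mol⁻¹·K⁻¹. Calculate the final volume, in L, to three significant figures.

From PV = nRT: V₁ = nRT₁/P₁ = 2.391 L.
Isochoric, so P/T is constant: V₂ = V₁; T₂ = T₁·(P₂/P₁) = 184.3 K.
Isothermal, so P V is constant: T₃ = T₂; V₃ = V₂·(P₂/P₃) = 4.696 L.

V₃ ≈ 4.70 L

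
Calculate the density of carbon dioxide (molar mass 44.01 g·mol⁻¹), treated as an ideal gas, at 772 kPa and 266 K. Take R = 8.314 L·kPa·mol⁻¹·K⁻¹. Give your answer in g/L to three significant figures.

ρ = PM/(RT) = (772 × 44.01) / (8.314 × 266.0)

ρ ≈ 15.4 g/L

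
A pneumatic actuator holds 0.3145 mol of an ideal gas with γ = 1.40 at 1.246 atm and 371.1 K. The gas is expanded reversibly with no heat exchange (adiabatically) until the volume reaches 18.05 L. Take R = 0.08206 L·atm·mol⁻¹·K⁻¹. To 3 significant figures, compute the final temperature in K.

From PV = nRT: V₁ = nRT₁/P₁ = 7.686 L.
Adiabatic (γ = 1.40), T V^(γ−1) and P V^γ constant: T₂ = T₁·(V₁/V₂)^(γ−1) = 263.7 K; P₂ = P₁·(V₁/V₂)^γ = 0.3771 atm.

T₂ ≈ 264 K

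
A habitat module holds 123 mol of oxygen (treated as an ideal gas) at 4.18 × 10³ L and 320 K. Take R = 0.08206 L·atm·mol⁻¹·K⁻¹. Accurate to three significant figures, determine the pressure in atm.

PV = nRT ⇒ P = nRT/V = (123 × 0.08206 × 320) / 4.18e+03

P ≈ 0.773 atm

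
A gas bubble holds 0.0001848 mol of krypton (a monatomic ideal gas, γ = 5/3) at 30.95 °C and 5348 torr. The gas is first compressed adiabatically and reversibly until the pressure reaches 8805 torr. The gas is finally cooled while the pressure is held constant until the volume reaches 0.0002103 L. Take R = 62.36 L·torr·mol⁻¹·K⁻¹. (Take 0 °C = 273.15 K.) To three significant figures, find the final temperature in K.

T₃ ≈ 161 K

Convert: T₁ = 304.1 K.
From PV = nRT: V₁ = nRT₁/P₁ = 0.0006553 L.
Reversible adiabatic, γ = 5/3: T₂ = T₁·(P₂/P₁)^((γ−1)/γ) = 371.2 K; V₂ = V₁·(P₁/P₂)^(1/γ) = 0.0004859 L.
Isobaric, so V/T is constant: P₃ = P₂; T₃ = T₂·(V₃/V₂) = 160.7 K.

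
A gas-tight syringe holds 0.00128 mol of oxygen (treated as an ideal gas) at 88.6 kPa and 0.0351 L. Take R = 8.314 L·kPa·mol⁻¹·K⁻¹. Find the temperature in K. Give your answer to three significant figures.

T ≈ 292 K

PV = nRT ⇒ T = PV/(nR) = (88.6 × 0.0351) / (0.00128 × 8.314)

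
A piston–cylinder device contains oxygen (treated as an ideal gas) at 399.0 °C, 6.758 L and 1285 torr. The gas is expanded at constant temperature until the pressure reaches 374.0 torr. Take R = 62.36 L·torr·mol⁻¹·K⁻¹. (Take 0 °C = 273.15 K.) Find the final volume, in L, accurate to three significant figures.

Convert: T₁ = 672.1 K.
T constant ⇒ Boyle's law P V = const: T₂ = T₁; V₂ = V₁·(P₁/P₂) = 23.22 L.

V₂ ≈ 23.2 L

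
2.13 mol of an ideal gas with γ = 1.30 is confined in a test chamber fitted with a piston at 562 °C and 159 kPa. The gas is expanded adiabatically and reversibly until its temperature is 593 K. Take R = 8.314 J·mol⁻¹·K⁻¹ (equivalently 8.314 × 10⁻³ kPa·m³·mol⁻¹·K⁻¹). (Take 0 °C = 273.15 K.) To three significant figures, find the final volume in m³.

V₂ ≈ 0.291 m³

Convert: T₁ = 835.1 K.
From PV = nRT: V₁ = nRT₁/P₁ = 0.09302 m³.
Adiabatic (γ = 1.30), T V^(γ−1) and P V^γ constant: P₂ = P₁·(T₂/T₁)^(γ/(γ−1)) = 36.06 kPa; V₂ = V₁·(T₁/T₂)^(1/(γ−1)) = 0.2912 m³.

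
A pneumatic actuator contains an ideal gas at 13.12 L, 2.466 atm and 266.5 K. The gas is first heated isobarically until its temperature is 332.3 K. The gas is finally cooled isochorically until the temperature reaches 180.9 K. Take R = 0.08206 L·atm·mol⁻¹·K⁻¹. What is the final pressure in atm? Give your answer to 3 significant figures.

P₃ ≈ 1.34 atm

P constant ⇒ V ∝ T: P₂ = P₁; V₂ = V₁·(T₂/T₁) = 16.36 L.
V constant ⇒ P ∝ T: V₃ = V₂; P₃ = P₂·(T₃/T₂) = 1.342 atm.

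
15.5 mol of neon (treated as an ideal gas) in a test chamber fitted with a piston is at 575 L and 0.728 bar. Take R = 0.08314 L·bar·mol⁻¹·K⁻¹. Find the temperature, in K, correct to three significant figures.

T ≈ 325 K

PV = nRT ⇒ T = PV/(nR) = (0.728 × 575) / (15.5 × 0.08314)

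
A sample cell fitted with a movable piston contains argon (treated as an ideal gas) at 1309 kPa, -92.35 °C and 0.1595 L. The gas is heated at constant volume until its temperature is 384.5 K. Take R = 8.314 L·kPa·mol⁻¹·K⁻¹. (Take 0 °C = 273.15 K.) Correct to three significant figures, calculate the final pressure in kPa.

Convert: T₁ = 180.8 K.
Isochoric, so P/T is constant: V₂ = V₁; P₂ = P₁·(T₂/T₁) = 2784 kPa.

P₂ ≈ 2.78e+03 kPa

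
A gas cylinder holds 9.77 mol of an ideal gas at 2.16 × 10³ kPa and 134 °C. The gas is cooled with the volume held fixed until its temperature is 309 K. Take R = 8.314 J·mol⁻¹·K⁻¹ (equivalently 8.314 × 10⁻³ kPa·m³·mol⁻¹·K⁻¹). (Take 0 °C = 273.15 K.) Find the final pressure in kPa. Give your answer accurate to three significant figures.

P₂ ≈ 1.64e+03 kPa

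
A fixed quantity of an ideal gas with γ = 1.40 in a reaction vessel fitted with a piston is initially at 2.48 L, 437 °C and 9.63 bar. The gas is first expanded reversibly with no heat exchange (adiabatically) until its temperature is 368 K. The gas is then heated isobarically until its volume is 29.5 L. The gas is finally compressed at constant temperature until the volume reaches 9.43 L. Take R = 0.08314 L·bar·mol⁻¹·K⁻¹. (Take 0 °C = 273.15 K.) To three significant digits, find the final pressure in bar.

Convert: T₁ = 710.1 K.
Reversible adiabatic, γ = 1.40: P₂ = P₁·(T₂/T₁)^(γ/(γ−1)) = 0.9646 bar; V₂ = V₁·(T₁/T₂)^(1/(γ−1)) = 12.83 L.
Isobaric, so V/T is constant: P₃ = P₂; T₃ = T₂·(V₃/V₂) = 846.2 K.
Isothermal, so P V is constant: T₄ = T₃; P₄ = P₃·(V₃/V₄) = 3.018 bar.

P₄ ≈ 3.02 bar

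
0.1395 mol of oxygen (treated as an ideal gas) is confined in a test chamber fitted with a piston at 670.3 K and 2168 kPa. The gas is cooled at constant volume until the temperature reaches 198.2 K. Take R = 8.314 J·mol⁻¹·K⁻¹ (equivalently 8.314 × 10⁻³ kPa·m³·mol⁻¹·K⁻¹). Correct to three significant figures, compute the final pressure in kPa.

P₂ ≈ 641 kPa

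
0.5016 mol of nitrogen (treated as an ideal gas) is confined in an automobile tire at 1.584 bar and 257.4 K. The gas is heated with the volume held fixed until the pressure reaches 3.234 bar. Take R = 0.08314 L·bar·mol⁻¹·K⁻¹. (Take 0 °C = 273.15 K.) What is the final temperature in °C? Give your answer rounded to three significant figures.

T₂ ≈ 252 °C

From PV = nRT: V₁ = nRT₁/P₁ = 6.777 L.
Isochoric, so P/T is constant: V₂ = V₁; T₂ = T₁·(P₂/P₁) = 525.5 K.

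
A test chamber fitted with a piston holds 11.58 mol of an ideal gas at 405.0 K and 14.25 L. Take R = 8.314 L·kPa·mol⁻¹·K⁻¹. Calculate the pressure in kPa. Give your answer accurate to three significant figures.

P ≈ 2.74e+03 kPa

PV = nRT ⇒ P = nRT/V = (11.58 × 8.314 × 405.0) / 14.25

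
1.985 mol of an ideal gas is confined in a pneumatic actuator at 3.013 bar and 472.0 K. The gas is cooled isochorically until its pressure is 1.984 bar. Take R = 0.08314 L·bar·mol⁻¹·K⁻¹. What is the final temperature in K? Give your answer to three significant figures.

From PV = nRT: V₁ = nRT₁/P₁ = 25.85 L.
Isochoric, so P/T is constant: V₂ = V₁; T₂ = T₁·(P₂/P₁) = 310.8 K.

T₂ ≈ 311 K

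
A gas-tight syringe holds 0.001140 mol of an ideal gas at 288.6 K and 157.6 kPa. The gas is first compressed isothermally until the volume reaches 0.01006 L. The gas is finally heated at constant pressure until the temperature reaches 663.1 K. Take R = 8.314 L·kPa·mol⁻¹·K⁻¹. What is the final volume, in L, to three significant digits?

V₃ ≈ 0.0231 L

From PV = nRT: V₁ = nRT₁/P₁ = 0.01736 L.
Isothermal, so P V is constant: T₂ = T₁; P₂ = P₁·(V₁/V₂) = 271.9 kPa.
P constant ⇒ V ∝ T: P₃ = P₂; V₃ = V₂·(T₃/T₂) = 0.02311 L.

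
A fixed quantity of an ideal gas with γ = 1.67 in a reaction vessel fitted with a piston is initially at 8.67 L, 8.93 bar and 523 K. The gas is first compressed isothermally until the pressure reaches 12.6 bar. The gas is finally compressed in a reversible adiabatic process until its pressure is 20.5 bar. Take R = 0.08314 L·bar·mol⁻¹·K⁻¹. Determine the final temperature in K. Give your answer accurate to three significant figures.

T constant ⇒ Boyle's law P V = const: T₂ = T₁; V₂ = V₁·(P₁/P₂) = 6.145 L.
Adiabatic (γ = 1.67), T V^(γ−1) and P V^γ constant: T₃ = T₂·(P₃/P₂)^((γ−1)/γ) = 635.8 K; V₃ = V₂·(P₂/P₃)^(1/γ) = 4.591 L.

T₃ ≈ 636 K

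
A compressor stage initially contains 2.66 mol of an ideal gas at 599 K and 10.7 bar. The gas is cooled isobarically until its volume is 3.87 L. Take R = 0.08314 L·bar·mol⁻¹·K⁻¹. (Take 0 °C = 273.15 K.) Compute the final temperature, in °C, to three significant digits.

From PV = nRT: V₁ = nRT₁/P₁ = 12.38 L.
P constant ⇒ V ∝ T: P₂ = P₁; T₂ = T₁·(V₂/V₁) = 187.2 K.

T₂ ≈ -85.9 °C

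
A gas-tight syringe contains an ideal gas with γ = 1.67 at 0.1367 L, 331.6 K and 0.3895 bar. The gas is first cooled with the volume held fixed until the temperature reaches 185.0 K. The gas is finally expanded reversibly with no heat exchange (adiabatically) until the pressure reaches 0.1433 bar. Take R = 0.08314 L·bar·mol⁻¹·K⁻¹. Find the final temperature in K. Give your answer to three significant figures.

T₃ ≈ 157 K

V constant ⇒ P ∝ T: V₂ = V₁; P₂ = P₁·(T₂/T₁) = 0.2173 bar.
Adiabatic (γ = 1.67), T V^(γ−1) and P V^γ constant: T₃ = T₂·(P₃/P₂)^((γ−1)/γ) = 156.5 K; V₃ = V₂·(P₂/P₃)^(1/γ) = 0.1754 L.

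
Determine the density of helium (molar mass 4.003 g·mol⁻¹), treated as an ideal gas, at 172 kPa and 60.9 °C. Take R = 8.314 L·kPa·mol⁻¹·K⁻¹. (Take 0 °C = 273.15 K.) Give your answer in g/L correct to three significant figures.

ρ = PM/(RT) = (172 × 4.003) / (8.314 × 334.0)

ρ ≈ 0.248 g/L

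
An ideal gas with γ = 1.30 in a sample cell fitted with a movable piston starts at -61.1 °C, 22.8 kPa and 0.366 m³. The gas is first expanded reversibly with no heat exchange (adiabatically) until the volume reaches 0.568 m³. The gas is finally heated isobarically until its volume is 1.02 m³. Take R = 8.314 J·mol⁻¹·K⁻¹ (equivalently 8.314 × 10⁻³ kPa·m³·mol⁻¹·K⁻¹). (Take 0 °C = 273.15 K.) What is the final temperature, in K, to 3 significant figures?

T₃ ≈ 334 K

Convert: T₁ = 212.0 K.
Reversible adiabatic, γ = 1.30: T₂ = T₁·(V₁/V₂)^(γ−1) = 185.9 K; P₂ = P₁·(V₁/V₂)^γ = 12.88 kPa.
Isobaric, so V/T is constant: P₃ = P₂; T₃ = T₂·(V₃/V₂) = 333.8 K.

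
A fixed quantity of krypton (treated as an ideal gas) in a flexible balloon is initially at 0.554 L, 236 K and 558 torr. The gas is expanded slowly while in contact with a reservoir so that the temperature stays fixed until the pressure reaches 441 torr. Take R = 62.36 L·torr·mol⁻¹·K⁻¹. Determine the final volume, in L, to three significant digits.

V₂ ≈ 0.701 L

Isothermal, so P V is constant: T₂ = T₁; V₂ = V₁·(P₁/P₂) = 0.7010 L.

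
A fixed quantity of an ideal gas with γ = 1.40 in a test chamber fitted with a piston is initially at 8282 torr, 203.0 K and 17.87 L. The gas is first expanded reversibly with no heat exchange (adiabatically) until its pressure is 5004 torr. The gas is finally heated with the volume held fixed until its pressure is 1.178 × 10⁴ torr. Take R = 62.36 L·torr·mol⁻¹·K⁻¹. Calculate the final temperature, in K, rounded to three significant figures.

Reversible adiabatic, γ = 1.40: T₂ = T₁·(P₂/P₁)^((γ−1)/γ) = 175.8 K; V₂ = V₁·(P₁/P₂)^(1/γ) = 25.61 L.
V constant ⇒ P ∝ T: V₃ = V₂; T₃ = T₂·(P₃/P₂) = 413.8 K.

T₃ ≈ 414 K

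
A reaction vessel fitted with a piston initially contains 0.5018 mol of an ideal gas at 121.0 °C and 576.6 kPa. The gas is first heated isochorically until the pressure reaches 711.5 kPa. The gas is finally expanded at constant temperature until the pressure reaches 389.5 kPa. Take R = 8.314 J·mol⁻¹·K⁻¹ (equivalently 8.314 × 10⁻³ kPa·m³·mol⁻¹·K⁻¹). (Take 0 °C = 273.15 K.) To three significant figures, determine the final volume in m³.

V₃ ≈ 0.00521 m³

Convert: T₁ = 394.1 K.
From PV = nRT: V₁ = nRT₁/P₁ = 0.002852 m³.
Isochoric, so P/T is constant: V₂ = V₁; T₂ = T₁·(P₂/P₁) = 486.4 K.
Isothermal, so P V is constant: T₃ = T₂; V₃ = V₂·(P₂/P₃) = 0.005209 m³.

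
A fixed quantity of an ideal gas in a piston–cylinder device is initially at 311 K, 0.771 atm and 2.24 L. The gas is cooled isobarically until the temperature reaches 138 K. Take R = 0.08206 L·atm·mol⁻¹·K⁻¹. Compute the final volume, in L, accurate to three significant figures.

V₂ ≈ 0.994 L

Isobaric, so V/T is constant: P₂ = P₁; V₂ = V₁·(T₂/T₁) = 0.9940 L.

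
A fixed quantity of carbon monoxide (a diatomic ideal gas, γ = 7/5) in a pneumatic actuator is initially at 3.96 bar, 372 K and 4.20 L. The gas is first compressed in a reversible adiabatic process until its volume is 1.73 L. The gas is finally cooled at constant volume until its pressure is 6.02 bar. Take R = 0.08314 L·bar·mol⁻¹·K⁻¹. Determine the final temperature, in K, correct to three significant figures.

T₃ ≈ 233 K

Reversible adiabatic, γ = 7/5: T₂ = T₁·(V₁/V₂)^(γ−1) = 530.4 K; P₂ = P₁·(V₁/V₂)^γ = 13.71 bar.
Isochoric, so P/T is constant: V₃ = V₂; T₃ = T₂·(P₃/P₂) = 232.9 K.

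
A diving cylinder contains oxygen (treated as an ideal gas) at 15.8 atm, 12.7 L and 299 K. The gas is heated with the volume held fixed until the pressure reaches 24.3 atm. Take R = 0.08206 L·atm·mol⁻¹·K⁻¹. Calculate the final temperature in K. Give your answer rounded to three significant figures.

V constant ⇒ P ∝ T: V₂ = V₁; T₂ = T₁·(P₂/P₁) = 459.9 K.

T₂ ≈ 460 K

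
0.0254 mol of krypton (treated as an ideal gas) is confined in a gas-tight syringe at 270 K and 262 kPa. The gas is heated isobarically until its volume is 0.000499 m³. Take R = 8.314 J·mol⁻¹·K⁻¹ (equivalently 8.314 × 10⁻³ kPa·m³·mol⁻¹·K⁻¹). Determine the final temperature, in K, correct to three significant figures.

T₂ ≈ 619 K

From PV = nRT: V₁ = nRT₁/P₁ = 0.0002176 m³.
P constant ⇒ V ∝ T: P₂ = P₁; T₂ = T₁·(V₂/V₁) = 619.1 K.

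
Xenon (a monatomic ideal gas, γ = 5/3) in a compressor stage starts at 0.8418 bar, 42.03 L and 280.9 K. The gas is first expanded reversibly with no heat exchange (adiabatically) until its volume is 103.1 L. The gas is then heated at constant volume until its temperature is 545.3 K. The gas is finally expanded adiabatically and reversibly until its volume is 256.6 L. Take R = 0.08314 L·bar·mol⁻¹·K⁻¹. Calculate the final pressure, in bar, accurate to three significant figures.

P₄ ≈ 0.146 bar

Adiabatic (γ = 5/3), T V^(γ−1) and P V^γ constant: T₂ = T₁·(V₁/V₂)^(γ−1) = 154.4 K; P₂ = P₁·(V₁/V₂)^γ = 0.1887 bar.
V constant ⇒ P ∝ T: V₃ = V₂; P₃ = P₂·(T₃/T₂) = 0.6662 bar.
Adiabatic (γ = 5/3), T V^(γ−1) and P V^γ constant: T₄ = T₃·(V₃/V₄)^(γ−1) = 296.9 K; P₄ = P₃·(V₃/V₄)^γ = 0.1457 bar.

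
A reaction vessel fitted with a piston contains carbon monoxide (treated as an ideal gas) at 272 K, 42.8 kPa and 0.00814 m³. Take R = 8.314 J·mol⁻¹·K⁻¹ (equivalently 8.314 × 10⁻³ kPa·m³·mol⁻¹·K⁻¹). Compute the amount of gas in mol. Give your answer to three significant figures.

n ≈ 0.154 mol

PV = nRT ⇒ n = PV/(RT) = (42.8 × 0.00814) / (8.314 × 10⁻³ × 272)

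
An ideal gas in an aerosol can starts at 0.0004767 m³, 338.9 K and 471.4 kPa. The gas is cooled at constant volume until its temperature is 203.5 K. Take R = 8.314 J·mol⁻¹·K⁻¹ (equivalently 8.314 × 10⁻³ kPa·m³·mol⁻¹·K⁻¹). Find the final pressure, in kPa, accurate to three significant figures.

P₂ ≈ 283 kPa

V constant ⇒ P ∝ T: V₂ = V₁; P₂ = P₁·(T₂/T₁) = 283.1 kPa.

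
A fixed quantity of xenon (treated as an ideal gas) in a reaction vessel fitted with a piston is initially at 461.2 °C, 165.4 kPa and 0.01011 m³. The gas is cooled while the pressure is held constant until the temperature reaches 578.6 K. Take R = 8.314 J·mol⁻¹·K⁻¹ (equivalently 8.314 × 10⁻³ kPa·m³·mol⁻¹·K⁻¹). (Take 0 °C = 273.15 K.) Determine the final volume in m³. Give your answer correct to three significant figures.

V₂ ≈ 0.00797 m³

Convert: T₁ = 734.3 K.
P constant ⇒ V ∝ T: P₂ = P₁; V₂ = V₁·(T₂/T₁) = 0.007966 m³.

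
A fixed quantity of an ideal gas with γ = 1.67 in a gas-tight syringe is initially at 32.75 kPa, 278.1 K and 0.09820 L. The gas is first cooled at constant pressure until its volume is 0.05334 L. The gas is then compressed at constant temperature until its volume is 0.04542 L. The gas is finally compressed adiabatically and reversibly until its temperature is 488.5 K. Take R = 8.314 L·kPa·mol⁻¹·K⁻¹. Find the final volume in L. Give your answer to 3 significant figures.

V₄ ≈ 0.00788 L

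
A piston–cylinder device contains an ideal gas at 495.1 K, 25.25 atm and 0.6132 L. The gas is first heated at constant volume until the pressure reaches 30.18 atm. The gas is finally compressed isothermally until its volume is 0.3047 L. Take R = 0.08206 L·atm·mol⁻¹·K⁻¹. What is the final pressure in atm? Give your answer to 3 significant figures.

Isochoric, so P/T is constant: V₂ = V₁; T₂ = T₁·(P₂/P₁) = 591.8 K.
Isothermal, so P V is constant: T₃ = T₂; P₃ = P₂·(V₂/V₃) = 60.74 atm.

P₃ ≈ 60.7 atm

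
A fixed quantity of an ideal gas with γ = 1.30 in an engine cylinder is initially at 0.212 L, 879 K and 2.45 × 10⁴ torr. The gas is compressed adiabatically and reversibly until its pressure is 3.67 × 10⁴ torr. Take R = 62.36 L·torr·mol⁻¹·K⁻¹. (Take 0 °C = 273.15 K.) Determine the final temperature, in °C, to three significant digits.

T₂ ≈ 692 °C

Reversible adiabatic, γ = 1.30: T₂ = T₁·(P₂/P₁)^((γ−1)/γ) = 964.9 K; V₂ = V₁·(P₁/P₂)^(1/γ) = 0.1554 L.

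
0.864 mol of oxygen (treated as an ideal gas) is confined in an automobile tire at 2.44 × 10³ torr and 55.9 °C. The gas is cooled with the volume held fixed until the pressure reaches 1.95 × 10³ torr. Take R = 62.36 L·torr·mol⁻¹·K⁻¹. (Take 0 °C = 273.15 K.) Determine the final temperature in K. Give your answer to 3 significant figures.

T₂ ≈ 263 K

Convert: T₁ = 329.0 K.
From PV = nRT: V₁ = nRT₁/P₁ = 7.266 L.
Isochoric, so P/T is constant: V₂ = V₁; T₂ = T₁·(P₂/P₁) = 263.0 K.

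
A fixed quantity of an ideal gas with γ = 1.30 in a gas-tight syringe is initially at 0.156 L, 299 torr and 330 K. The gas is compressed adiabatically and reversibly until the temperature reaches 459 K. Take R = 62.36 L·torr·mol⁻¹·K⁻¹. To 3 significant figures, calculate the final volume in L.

Reversible adiabatic, γ = 1.30: P₂ = P₁·(T₂/T₁)^(γ/(γ−1)) = 1249 torr; V₂ = V₁·(T₁/T₂)^(1/(γ−1)) = 0.05194 L.

V₂ ≈ 0.0519 L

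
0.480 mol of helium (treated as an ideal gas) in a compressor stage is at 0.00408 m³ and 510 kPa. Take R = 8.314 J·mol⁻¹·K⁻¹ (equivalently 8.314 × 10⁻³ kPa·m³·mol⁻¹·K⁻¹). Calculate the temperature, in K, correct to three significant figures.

T ≈ 521 K

PV = nRT ⇒ T = PV/(nR) = (510 × 0.00408) / (0.480 × 8.314 × 10⁻³)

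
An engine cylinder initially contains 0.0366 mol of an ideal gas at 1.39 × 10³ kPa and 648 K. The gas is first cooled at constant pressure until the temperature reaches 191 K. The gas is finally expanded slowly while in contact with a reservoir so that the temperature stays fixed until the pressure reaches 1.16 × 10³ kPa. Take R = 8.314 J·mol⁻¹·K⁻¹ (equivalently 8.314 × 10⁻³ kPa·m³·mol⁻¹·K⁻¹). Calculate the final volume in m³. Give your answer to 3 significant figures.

From PV = nRT: V₁ = nRT₁/P₁ = 0.0001419 m³.
Isobaric, so V/T is constant: P₂ = P₁; V₂ = V₁·(T₂/T₁) = 4.181e-05 m³.
T constant ⇒ Boyle's law P V = const: T₃ = T₂; V₃ = V₂·(P₂/P₃) = 5.010e-05 m³.

V₃ ≈ 5.01e-05 m³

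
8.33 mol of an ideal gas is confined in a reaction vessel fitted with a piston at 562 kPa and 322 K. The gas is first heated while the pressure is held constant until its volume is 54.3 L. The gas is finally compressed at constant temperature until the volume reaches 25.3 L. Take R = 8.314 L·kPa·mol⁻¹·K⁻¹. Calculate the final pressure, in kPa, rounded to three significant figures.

From PV = nRT: V₁ = nRT₁/P₁ = 39.68 L.
P constant ⇒ V ∝ T: P₂ = P₁; T₂ = T₁·(V₂/V₁) = 440.6 K.
T constant ⇒ Boyle's law P V = const: T₃ = T₂; P₃ = P₂·(V₂/V₃) = 1206 kPa.

P₃ ≈ 1.21e+03 kPa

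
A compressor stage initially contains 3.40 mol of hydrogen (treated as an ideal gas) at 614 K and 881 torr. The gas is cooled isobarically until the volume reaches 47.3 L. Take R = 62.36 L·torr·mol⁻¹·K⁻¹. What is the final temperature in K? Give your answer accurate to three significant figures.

T₂ ≈ 197 K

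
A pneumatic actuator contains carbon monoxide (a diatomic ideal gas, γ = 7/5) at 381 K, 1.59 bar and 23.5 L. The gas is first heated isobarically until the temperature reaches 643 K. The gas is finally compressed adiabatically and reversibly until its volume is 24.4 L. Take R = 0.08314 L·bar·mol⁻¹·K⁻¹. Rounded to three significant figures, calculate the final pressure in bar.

P₃ ≈ 3.14 bar

Isobaric, so V/T is constant: P₂ = P₁; V₂ = V₁·(T₂/T₁) = 39.66 L.
Adiabatic (γ = 7/5), T V^(γ−1) and P V^γ constant: T₃ = T₂·(V₂/V₃)^(γ−1) = 780.9 K; P₃ = P₂·(V₂/V₃)^γ = 3.139 bar.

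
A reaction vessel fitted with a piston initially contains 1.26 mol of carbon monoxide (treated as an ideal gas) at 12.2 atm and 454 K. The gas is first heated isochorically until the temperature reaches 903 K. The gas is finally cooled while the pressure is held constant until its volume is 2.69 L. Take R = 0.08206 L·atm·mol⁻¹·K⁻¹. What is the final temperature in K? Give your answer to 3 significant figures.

From PV = nRT: V₁ = nRT₁/P₁ = 3.848 L.
Isochoric, so P/T is constant: V₂ = V₁; P₂ = P₁·(T₂/T₁) = 24.27 atm.
P constant ⇒ V ∝ T: P₃ = P₂; T₃ = T₂·(V₃/V₂) = 631.3 K.

T₃ ≈ 631 K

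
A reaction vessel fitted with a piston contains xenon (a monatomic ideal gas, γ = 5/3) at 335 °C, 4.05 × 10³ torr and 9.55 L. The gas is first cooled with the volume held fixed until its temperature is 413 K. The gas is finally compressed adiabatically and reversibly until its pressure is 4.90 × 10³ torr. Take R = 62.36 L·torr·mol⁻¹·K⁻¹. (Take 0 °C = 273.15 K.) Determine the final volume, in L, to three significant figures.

Convert: T₁ = 608.1 K.
Isochoric, so P/T is constant: V₂ = V₁; P₂ = P₁·(T₂/T₁) = 2750 torr.
Adiabatic (γ = 5/3), T V^(γ−1) and P V^γ constant: T₃ = T₂·(P₃/P₂)^((γ−1)/γ) = 520.3 K; V₃ = V₂·(P₂/P₃)^(1/γ) = 6.753 L.

V₃ ≈ 6.75 L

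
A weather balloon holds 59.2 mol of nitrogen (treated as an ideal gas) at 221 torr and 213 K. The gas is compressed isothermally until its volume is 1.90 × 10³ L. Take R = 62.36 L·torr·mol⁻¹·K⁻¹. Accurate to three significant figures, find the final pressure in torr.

P₂ ≈ 414 torr

From PV = nRT: V₁ = nRT₁/P₁ = 3558 L.
T constant ⇒ Boyle's law P V = const: T₂ = T₁; P₂ = P₁·(V₁/V₂) = 413.9 torr.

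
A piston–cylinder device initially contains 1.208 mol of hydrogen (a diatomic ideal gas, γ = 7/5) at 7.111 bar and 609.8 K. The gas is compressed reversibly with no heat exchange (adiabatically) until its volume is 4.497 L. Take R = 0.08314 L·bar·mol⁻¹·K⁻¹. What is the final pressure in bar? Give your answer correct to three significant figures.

P₂ ≈ 17.7 bar

From PV = nRT: V₁ = nRT₁/P₁ = 8.613 L.
Reversible adiabatic, γ = 7/5: T₂ = T₁·(V₁/V₂)^(γ−1) = 790.8 K; P₂ = P₁·(V₁/V₂)^γ = 17.66 bar.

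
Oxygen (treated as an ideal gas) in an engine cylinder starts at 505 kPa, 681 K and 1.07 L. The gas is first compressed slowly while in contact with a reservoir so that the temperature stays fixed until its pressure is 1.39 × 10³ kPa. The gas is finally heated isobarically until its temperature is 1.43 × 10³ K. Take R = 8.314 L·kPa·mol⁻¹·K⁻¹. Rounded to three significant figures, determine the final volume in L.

V₃ ≈ 0.816 L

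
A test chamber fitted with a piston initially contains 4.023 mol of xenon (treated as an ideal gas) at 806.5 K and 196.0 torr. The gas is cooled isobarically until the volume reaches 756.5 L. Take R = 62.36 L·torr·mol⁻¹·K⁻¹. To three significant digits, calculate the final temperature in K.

From PV = nRT: V₁ = nRT₁/P₁ = 1032 L.
Isobaric, so V/T is constant: P₂ = P₁; T₂ = T₁·(V₂/V₁) = 591.0 K.

T₂ ≈ 591 K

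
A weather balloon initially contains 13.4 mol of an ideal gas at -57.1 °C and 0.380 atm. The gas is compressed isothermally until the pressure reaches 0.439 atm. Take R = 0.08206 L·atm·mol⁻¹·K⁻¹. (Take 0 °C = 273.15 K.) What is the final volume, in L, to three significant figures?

V₂ ≈ 541 L

Convert: T₁ = 216.0 K.
From PV = nRT: V₁ = nRT₁/P₁ = 625.2 L.
Isothermal, so P V is constant: T₂ = T₁; V₂ = V₁·(P₁/P₂) = 541.2 L.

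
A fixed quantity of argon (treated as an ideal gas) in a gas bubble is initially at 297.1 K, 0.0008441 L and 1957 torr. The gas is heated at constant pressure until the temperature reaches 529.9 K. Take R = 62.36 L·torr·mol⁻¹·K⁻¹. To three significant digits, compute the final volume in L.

V₂ ≈ 0.00151 L

Isobaric, so V/T is constant: P₂ = P₁; V₂ = V₁·(T₂/T₁) = 0.001506 L.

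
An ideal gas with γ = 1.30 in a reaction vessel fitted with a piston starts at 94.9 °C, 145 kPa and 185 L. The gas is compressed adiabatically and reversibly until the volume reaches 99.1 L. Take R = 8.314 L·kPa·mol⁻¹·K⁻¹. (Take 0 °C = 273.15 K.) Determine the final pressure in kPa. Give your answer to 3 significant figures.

P₂ ≈ 326 kPa

Convert: T₁ = 368.0 K.
Reversible adiabatic, γ = 1.30: T₂ = T₁·(V₁/V₂)^(γ−1) = 443.9 K; P₂ = P₁·(V₁/V₂)^γ = 326.4 kPa.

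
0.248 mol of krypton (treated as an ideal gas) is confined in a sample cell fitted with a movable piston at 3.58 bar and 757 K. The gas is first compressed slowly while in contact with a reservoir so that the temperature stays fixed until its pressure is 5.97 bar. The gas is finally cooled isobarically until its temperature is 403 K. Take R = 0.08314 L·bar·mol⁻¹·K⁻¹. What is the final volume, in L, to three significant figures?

From PV = nRT: V₁ = nRT₁/P₁ = 4.360 L.
T constant ⇒ Boyle's law P V = const: T₂ = T₁; V₂ = V₁·(P₁/P₂) = 2.614 L.
Isobaric, so V/T is constant: P₃ = P₂; V₃ = V₂·(T₃/T₂) = 1.392 L.

V₃ ≈ 1.39 L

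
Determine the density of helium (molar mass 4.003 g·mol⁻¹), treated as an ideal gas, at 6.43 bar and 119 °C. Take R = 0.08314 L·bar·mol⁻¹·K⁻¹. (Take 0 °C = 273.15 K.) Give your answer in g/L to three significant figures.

ρ = PM/(RT) = (6.43 × 4.003) / (0.08314 × 392.1)

ρ ≈ 0.789 g/L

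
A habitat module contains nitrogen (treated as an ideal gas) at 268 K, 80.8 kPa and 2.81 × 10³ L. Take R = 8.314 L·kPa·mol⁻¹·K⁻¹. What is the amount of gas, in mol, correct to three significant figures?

n ≈ 102 mol

PV = nRT ⇒ n = PV/(RT) = (80.8 × 2.81e+03) / (8.314 × 268)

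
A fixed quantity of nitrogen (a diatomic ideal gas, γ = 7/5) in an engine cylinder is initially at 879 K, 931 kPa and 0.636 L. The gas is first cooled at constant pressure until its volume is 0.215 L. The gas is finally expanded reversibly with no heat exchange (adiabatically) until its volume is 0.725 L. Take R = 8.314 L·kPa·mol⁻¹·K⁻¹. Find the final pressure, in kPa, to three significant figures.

Isobaric, so V/T is constant: P₂ = P₁; T₂ = T₁·(V₂/V₁) = 297.1 K.
Reversible adiabatic, γ = 7/5: T₃ = T₂·(V₂/V₃)^(γ−1) = 182.7 K; P₃ = P₂·(V₂/V₃)^γ = 169.8 kPa.

P₃ ≈ 170 kPa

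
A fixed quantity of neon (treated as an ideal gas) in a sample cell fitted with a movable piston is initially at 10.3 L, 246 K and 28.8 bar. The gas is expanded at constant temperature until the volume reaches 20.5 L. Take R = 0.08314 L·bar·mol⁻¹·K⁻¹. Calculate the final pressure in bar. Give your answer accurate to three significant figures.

P₂ ≈ 14.5 bar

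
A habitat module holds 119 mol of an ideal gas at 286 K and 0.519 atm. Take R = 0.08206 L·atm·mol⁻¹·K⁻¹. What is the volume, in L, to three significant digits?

V ≈ 5.38e+03 L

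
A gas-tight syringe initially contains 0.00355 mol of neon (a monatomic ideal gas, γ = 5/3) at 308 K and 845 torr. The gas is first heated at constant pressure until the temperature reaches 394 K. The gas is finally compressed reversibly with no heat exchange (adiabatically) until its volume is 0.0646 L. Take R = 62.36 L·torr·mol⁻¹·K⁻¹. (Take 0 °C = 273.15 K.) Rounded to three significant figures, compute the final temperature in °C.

T₃ ≈ 265 °C

From PV = nRT: V₁ = nRT₁/P₁ = 0.08069 L.
P constant ⇒ V ∝ T: P₂ = P₁; V₂ = V₁·(T₂/T₁) = 0.1032 L.
Adiabatic (γ = 5/3), T V^(γ−1) and P V^γ constant: T₃ = T₂·(V₂/V₃)^(γ−1) = 538.5 K; P₃ = P₂·(V₂/V₃)^γ = 1845 torr.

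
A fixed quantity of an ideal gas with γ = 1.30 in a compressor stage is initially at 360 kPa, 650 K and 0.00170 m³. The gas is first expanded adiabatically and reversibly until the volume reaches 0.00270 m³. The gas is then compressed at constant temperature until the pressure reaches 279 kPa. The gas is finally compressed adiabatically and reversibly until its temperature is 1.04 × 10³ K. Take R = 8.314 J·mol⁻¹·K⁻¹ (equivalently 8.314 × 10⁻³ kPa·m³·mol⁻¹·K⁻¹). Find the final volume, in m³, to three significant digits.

V₄ ≈ 0.000251 m³

Reversible adiabatic, γ = 1.30: T₂ = T₁·(V₁/V₂)^(γ−1) = 565.8 K; P₂ = P₁·(V₁/V₂)^γ = 197.3 kPa.
Isothermal, so P V is constant: T₃ = T₂; V₃ = V₂·(P₂/P₃) = 0.001909 m³.
Reversible adiabatic, γ = 1.30: P₄ = P₃·(T₄/T₃)^(γ/(γ−1)) = 3902 kPa; V₄ = V₃·(T₃/T₄)^(1/(γ−1)) = 0.0002509 m³.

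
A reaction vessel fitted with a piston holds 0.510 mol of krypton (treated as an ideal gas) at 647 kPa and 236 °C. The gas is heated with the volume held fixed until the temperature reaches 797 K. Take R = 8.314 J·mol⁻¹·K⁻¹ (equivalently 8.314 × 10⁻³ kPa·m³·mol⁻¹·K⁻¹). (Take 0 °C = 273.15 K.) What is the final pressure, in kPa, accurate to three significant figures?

Convert: T₁ = 509.1 K.
From PV = nRT: V₁ = nRT₁/P₁ = 0.003337 m³.
Isochoric, so P/T is constant: V₂ = V₁; P₂ = P₁·(T₂/T₁) = 1013 kPa.

P₂ ≈ 1.01e+03 kPa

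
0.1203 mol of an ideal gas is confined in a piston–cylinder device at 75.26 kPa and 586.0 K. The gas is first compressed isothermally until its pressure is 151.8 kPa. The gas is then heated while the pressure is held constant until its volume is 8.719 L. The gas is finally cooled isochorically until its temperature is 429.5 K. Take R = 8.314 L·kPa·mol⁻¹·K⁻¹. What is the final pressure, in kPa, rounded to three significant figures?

P₄ ≈ 49.3 kPa

From PV = nRT: V₁ = nRT₁/P₁ = 7.788 L.
T constant ⇒ Boyle's law P V = const: T₂ = T₁; V₂ = V₁·(P₁/P₂) = 3.861 L.
Isobaric, so V/T is constant: P₃ = P₂; T₃ = T₂·(V₃/V₂) = 1323 K.
V constant ⇒ P ∝ T: V₄ = V₃; P₄ = P₃·(T₄/T₃) = 49.27 kPa.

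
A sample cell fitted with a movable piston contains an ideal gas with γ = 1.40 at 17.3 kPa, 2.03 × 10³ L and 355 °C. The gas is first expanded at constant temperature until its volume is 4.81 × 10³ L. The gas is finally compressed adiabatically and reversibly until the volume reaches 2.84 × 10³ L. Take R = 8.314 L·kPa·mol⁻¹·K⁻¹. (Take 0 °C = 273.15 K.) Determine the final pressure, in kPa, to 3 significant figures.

P₃ ≈ 15.3 kPa

Convert: T₁ = 628.1 K.
T constant ⇒ Boyle's law P V = const: T₂ = T₁; P₂ = P₁·(V₁/V₂) = 7.301 kPa.
Adiabatic (γ = 1.40), T V^(γ−1) and P V^γ constant: T₃ = T₂·(V₂/V₃)^(γ−1) = 775.5 K; P₃ = P₂·(V₂/V₃)^γ = 15.27 kPa.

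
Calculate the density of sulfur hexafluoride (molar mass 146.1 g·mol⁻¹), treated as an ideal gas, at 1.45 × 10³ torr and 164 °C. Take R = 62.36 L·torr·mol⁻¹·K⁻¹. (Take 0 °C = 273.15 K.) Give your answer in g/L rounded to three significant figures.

ρ ≈ 7.77 g/L

ρ = PM/(RT) = (1.45e+03 × 146.1) / (62.36 × 437.1)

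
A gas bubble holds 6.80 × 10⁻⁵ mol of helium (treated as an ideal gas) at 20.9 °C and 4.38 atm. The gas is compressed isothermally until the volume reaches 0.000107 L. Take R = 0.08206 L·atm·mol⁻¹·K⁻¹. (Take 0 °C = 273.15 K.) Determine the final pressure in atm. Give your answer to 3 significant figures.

P₂ ≈ 15.3 atm

Convert: T₁ = 294.0 K.
From PV = nRT: V₁ = nRT₁/P₁ = 0.0003746 L.
T constant ⇒ Boyle's law P V = const: T₂ = T₁; P₂ = P₁·(V₁/V₂) = 15.33 atm.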